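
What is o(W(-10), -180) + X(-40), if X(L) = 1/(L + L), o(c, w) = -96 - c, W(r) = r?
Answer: -6881/80 ≈ -86.012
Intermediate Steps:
X(L) = 1/(2*L)
o(W(-10), -180) + X(-40) = (-96 - 1*(-10)) + (½)/(-40) = (-96 + 10) + (½)*(-1/40) = -86 - 1/80 = -6881/80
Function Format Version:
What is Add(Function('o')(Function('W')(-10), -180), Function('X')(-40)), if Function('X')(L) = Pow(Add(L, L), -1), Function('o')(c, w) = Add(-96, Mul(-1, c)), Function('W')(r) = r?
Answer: Rational(-6881, 80) ≈ -86.012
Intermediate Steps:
Function('X')(L) = Mul(Rational(1, 2), Pow(L, -1)) (Function('X')(L) = Pow(Mul(2, L), -1) = Mul(Rational(1, 2), Pow(L, -1)))
Add(Function('o')(Function('W')(-10), -180), Function('X')(-40)) = Add(Add(-96, Mul(-1, -10)), Mul(Rational(1, 2), Pow(-40, -1))) = Add(Add(-96, 10), Mul(Rational(1, 2), Rational(-1, 40))) = Add(-86, Rational(-1, 80)) = Rational(-6881, 80)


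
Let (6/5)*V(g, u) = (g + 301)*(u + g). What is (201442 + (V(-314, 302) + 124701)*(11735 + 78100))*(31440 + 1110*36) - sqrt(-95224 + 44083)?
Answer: 800707754947800 - I*sqrt(51141) ≈ 8.0071e+14 - 226.14*I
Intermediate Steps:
V(g, u) = 5*(301 + g)*(g + u)/6 (V(g, u) = 5*((g + 301)*(u + g))/6 = 5*((301 + g)*(g + u))/6 = 5*(301 + g)*(g + u)/6)
(201442 + (V(-314, 302) + 124701)*(11735 + 78100))*(31440 + 1110*36) - sqrt(-95224 + 44083) = (201442 + (((5/6)*(-314)**2 + (1505/6)*(-314) + (1505/6)*302 + (5/6)*(-314)*302) + 124701)*(11735 + 78100))*(31440 + 1110*36) - sqrt(-95224 + 44083) = (201442 + (((5/6)*98596 - 236285/3 + 227255/3 - 237070/3) + 124701)*89835)*(31440 + 39960) - sqrt(-51141) = (201442 + ((246490/3 - 236285/3 + 227255/3 - 237070/3) + 124701)*89835)*71400 - I*sqrt(51141) = (201442 + (130 + 124701)*89835)*71400 - I*sqrt(51141) = (201442 + 124831*89835)*71400 - I*sqrt(51141) = (201442 + 11214192885)*71400 - I*sqrt(51141) = 11214394327*71400 - I*sqrt(51141) = 800707754947800 - I*sqrt(51141)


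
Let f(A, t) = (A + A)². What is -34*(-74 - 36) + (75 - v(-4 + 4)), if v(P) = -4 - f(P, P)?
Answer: 3819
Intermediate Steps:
f(A, t) = 4*A² (f(A, t) = (2*A)² = 4*A²)
v(P) = -4 - 4*P²
-34*(-74 - 36) + (75 - v(-4 + 4)) = -34*(-74 - 36) + (75 - (-4 - 4*(-4 + 4)²)) = -34*(-110) + (75 - (-4 - 4*0²)) = 3740 + (75 - (-4 - 4*0)) = 3740 + (75 - (-4 + 0)) = 3740 + (75 - 1*(-4)) = 3740 + (75 + 4) = 3740 + 79 = 3819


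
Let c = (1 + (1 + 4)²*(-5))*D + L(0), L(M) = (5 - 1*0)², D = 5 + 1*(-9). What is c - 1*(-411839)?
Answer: 412360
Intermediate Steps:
D = -4 (D = 5 - 9 = -4)
L(M) = 25 (L(M) = (5 + 0)² = 5² = 25)
c = 521 (c = (1 + (1 + 4)²*(-5))*(-4) + 25 = (1 + 5²*(-5))*(-4) + 25 = (1 + 25*(-5))*(-4) + 25 = (1 - 125)*(-4) + 25 = -124*(-4) + 25 = 496 + 25 = 521)
c - 1*(-411839) = 521 - 1*(-411839) = 521 + 411839 = 412360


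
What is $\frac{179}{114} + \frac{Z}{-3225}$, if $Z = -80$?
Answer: $\frac{13031}{8170} \approx 1.595$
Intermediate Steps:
$\frac{179}{114} + \frac{Z}{-3225} = \frac{179}{114} - \frac{80}{-3225} = 179 \cdot \frac{1}{114} - - \frac{16}{645} = \frac{179}{114} + \frac{16}{645} = \frac{13031}{8170}$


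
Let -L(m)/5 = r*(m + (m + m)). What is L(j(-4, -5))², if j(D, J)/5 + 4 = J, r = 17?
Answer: 131675625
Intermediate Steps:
j(D, J) = -20 + 5*J
L(m) = -255*m (L(m) = -85*(m + (m + m)) = -85*(m + 2*m) = -85*3*m = -255*m)
L(j(-4, -5))² = (-255*(-20 + 5*(-5)))² = (-255*(-20 - 25))² = (-255*(-45))² = 11475² = 131675625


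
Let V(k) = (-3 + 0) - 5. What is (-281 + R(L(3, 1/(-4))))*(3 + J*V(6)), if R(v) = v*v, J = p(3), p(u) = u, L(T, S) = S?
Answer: 94395/16 ≈ 5899.7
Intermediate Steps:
J = 3
V(k) = -8 (V(k) = -3 - 5 = -8)
R(v) = v**2
(-281 + R(L(3, 1/(-4))))*(3 + J*V(6)) = (-281 + (1/(-4))**2)*(3 + 3*(-8)) = (-281 + (1*(-1/4))**2)*(3 - 24) = (-281 + (-1/4)**2)*(-21) = (-281 + 1/16)*(-21) = -4495/16*(-21) = 94395/16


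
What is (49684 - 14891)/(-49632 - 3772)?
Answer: -34793/53404 ≈ -0.65151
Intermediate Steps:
(49684 - 14891)/(-49632 - 3772) = 34793/(-53404) = 34793*(-1/53404) = -34793/53404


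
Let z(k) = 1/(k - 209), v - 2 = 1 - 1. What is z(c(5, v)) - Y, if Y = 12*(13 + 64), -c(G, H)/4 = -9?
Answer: -159853/173 ≈ -924.01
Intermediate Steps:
v = 2 (v = 2 + (1 - 1) = 2 + 0 = 2)
c(G, H) = 36 (c(G, H) = -4*(-9) = 36)
z(k) = 1/(-209 + k)
Y = 924 (Y = 12*77 = 924)
z(c(5, v)) - Y = 1/(-209 + 36) - 1*924 = 1/(-173) - 924 = -1/173 - 924 = -159853/173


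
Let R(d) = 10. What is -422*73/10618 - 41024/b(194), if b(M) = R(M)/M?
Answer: -21126329367/26545 ≈ -7.9587e+5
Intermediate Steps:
b(M) = 10/M
-422*73/10618 - 41024/b(194) = -422*73/10618 - 41024/(10/194) = -30806*1/10618 - 41024/(10*(1/194)) = -15403/5309 - 41024/5/97 = -15403/5309 - 41024*97/5 = -15403/5309 - 3979328/5 = -21126329367/26545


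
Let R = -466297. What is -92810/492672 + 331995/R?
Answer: -103420832605/114865737792 ≈ -0.90036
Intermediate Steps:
-92810/492672 + 331995/R = -92810/492672 + 331995/(-466297) = -92810*1/492672 + 331995*(-1/466297) = -46405/246336 - 331995/466297 = -103420832605/114865737792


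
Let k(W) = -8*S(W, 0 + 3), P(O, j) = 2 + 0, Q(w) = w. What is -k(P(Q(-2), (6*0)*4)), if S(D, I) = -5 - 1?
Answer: -48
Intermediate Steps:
P(O, j) = 2
S(D, I) = -6
k(W) = 48 (k(W) = -8*(-6) = 48)
-k(P(Q(-2), (6*0)*4)) = -1*48 = -48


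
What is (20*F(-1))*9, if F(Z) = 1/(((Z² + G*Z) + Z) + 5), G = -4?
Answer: 20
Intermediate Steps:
F(Z) = 1/(5 + Z² - 3*Z) (F(Z) = 1/(((Z² - 4*Z) + Z) + 5) = 1/((Z² - 3*Z) + 5) = 1/(5 + Z² - 3*Z))
(20*F(-1))*9 = (20/(5 + (-1)² - 3*(-1)))*9 = (20/(5 + 1 + 3))*9 = (20/9)*9 = 20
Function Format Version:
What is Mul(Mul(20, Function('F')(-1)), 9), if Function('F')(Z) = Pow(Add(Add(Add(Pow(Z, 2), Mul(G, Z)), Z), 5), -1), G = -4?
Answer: 20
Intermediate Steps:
Function('F')(Z) = Pow(Add(5, Pow(Z, 2), Mul(-3, Z)), -1) (Function('F')(Z) = Pow(Add(Add(Add(Pow(Z, 2), Mul(-4, Z)), Z), 5), -1) = Pow(Add(Add(Pow(Z, 2), Mul(-3, Z)), 5), -1) = Pow(Add(5, Pow(Z, 2), Mul(-3, Z)), -1))
Mul(Mul(20, Function('F')(-1)), 9) = Mul(Mul(20, Pow(Add(5, Pow(-1, 2), Mul(-3, -1)), -1)), 9) = Mul(Mul(20, Pow(Add(5, 1, 3), -1)), 9) = Mul(Mul(20, Pow(9, -1)), 9) = Mul(Mul(20, Rational(1, 9)), 9) = Mul(Rational(20, 9), 9) = 20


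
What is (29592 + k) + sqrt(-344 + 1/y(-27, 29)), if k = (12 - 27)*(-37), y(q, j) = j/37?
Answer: 30147 + I*sqrt(288231)/29 ≈ 30147.0 + 18.513*I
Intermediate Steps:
y(q, j) = j/37 (y(q, j) = j*(1/37) = j/37)
k = 555 (k = -15*(-37) = 555)
(29592 + k) + sqrt(-344 + 1/y(-27, 29)) = (29592 + 555) + sqrt(-344 + 1/((1/37)*29)) = 30147 + sqrt(-344 + 1/(29/37)) = 30147 + sqrt(-344 + 37/29) = 30147 + sqrt(-9939/29) = 30147 + I*sqrt(288231)/29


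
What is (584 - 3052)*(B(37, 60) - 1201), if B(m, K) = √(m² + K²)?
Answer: 2964068 - 2468*√4969 ≈ 2.7901e+6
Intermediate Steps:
B(m, K) = √(K² + m²)
(584 - 3052)*(B(37, 60) - 1201) = (584 - 3052)*(√(60² + 37²) - 1201) = -2468*(√(3600 + 1369) - 1201) = -2468*(√4969 - 1201) = -2468*(-1201 + √4969) = 2964068 - 2468*√4969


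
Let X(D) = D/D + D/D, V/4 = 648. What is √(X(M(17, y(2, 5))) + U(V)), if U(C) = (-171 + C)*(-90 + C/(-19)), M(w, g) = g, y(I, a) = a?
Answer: 32*I*√193249/19 ≈ 740.38*I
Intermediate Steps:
V = 2592 (V = 4*648 = 2592)
X(D) = 2 (X(D) = 1 + 1 = 2)
U(C) = (-171 + C)*(-90 - C/19) (U(C) = (-171 + C)*(-90 + C*(-1/19)) = (-171 + C)*(-90 - C/19))
√(X(M(17, y(2, 5))) + U(V)) = √(2 + (15390 - 81*2592 - 1/19*2592²)) = √(2 + (15390 - 209952 - 1/19*6718464)) = √(2 + (15390 - 209952 - 6718464/19)) = √(2 - 10415142/19) = √(-10415104/19) = 32*I*√193249/19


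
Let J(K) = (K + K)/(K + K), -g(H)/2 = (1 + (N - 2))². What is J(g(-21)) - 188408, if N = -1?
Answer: -188407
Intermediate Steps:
g(H) = -8 (g(H) = -2*(1 + (-1 - 2))² = -2*(1 - 3)² = -2*(-2)² = -2*4 = -8)
J(K) = 1 (J(K) = (2*K)/((2*K)) = (2*K)*(1/(2*K)) = 1)
J(g(-21)) - 188408 = 1 - 188408 = -188407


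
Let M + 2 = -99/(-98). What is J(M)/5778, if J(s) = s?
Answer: -97/566244 ≈ -0.00017130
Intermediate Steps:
M = -97/98 (M = -2 - 99/(-98) = -2 - 99*(-1/98) = -2 + 99/98 = -97/98 ≈ -0.98980)
J(M)/5778 = -97/98/5778 = -97/98*1/5778 = -97/566244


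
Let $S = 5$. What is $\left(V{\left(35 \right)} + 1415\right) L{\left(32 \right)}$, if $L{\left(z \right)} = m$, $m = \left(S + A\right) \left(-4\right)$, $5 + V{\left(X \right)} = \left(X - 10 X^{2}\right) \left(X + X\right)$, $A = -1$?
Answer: $13658240$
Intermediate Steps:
$V{\left(X \right)} = -5 + 2 X \left(X - 10 X^{2}\right)$ ($V{\left(X \right)} = -5 + \left(X - 10 X^{2}\right) \left(X + X\right) = -5 + \left(X - 10 X^{2}\right) 2 X = -5 + 2 X \left(X - 10 X^{2}\right)$)
$m = -16$ ($m = \left(5 - 1\right) \left(-4\right) = 4 \left(-4\right) = -16$)
$L{\left(z \right)} = -16$
$\left(V{\left(35 \right)} + 1415\right) L{\left(32 \right)} = \left(\left(-5 - 20 \cdot 35^{3} + 2 \cdot 35^{2}\right) + 1415\right) \left(-16\right) = \left(\left(-5 - 857500 + 2 \cdot 1225\right) + 1415\right) \left(-16\right) = \left(\left(-5 - 857500 + 2450\right) + 1415\right) \left(-16\right) = \left(-855055 + 1415\right) \left(-16\right) = \left(-853640\right) \left(-16\right) = 13658240$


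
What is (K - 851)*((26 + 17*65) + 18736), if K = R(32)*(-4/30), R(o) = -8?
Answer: -253284383/15 ≈ -1.6886e+7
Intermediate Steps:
K = 16/15 (K = -(-32)/30 = -8*(-2/15) = 16/15 ≈ 1.0667)
(K - 851)*((26 + 17*65) + 18736) = (16/15 - 851)*((26 + 17*65) + 18736) = -12749*((26 + 1105) + 18736)/15 = -12749*(1131 + 18736)/15 = -12749/15*19867 = -253284383/15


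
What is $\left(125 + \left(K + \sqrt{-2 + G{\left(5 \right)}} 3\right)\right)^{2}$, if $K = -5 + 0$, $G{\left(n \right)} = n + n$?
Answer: $14472 + 1440 \sqrt{2} \approx 16508.0$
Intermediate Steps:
$G{\left(n \right)} = 2 n$
$K = -5$
$\left(125 + \left(K + \sqrt{-2 + G{\left(5 \right)}} 3\right)\right)^{2} = \left(125 - \left(5 - \sqrt{-2 + 2 \cdot 5} \cdot 3\right)\right)^{2} = \left(125 - \left(5 - \sqrt{-2 + 10} \cdot 3\right)\right)^{2} = \left(125 - \left(5 - \sqrt{8} \cdot 3\right)\right)^{2} = \left(125 - \left(5 - 2 \sqrt{2} \cdot 3\right)\right)^{2} = \left(125 - \left(5 - 6 \sqrt{2}\right)\right)^{2} = \left(120 + 6 \sqrt{2}\right)^{2}$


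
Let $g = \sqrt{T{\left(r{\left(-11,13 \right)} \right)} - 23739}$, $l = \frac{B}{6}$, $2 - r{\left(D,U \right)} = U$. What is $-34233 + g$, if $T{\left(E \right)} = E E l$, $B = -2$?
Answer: $-34233 + \frac{i \sqrt{214014}}{3} \approx -34233.0 + 154.21 i$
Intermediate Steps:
$r{\left(D,U \right)} = 2 - U$
$l = - \frac{1}{3}$ ($l = - \frac{2}{6} = \left(-2\right) \frac{1}{6} = - \frac{1}{3} \approx -0.33333$)
$T{\left(E \right)} = - \frac{E^{2}}{3}$ ($T{\left(E \right)} = E E \left(- \frac{1}{3}\right) = E^{2} \left(- \frac{1}{3}\right) = - \frac{E^{2}}{3}$)
$g = \frac{i \sqrt{214014}}{3}$ ($g = \sqrt{- \frac{\left(2 - 13\right)^{2}}{3} - 23739} = \sqrt{- \frac{\left(-11\right)^{2}}{3} - 23739} = \sqrt{\left(- \frac{1}{3}\right) 121 - 23739} = \sqrt{- \frac{121}{3} - 23739} = \sqrt{- \frac{71338}{3}} = \frac{i \sqrt{214014}}{3} \approx 154.21 i$)
$-34233 + g = -34233 + \frac{i \sqrt{214014}}{3}$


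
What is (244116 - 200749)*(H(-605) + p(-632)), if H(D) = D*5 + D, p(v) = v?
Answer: -184830154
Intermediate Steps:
H(D) = 6*D (H(D) = 5*D + D = 6*D)
(244116 - 200749)*(H(-605) + p(-632)) = (244116 - 200749)*(6*(-605) - 632) = 43367*(-3630 - 632) = 43367*(-4262) = -184830154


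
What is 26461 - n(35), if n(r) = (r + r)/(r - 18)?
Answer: 449767/17 ≈ 26457.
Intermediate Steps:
n(r) = 2*r/(-18 + r) (n(r) = (2*r)/(-18 + r) = 2*r/(-18 + r))
26461 - n(35) = 26461 - 2*35/(-18 + 35) = 26461 - 2*35/17 = 26461 - 1*70/17 = 26461 - 70/17 = 449767/17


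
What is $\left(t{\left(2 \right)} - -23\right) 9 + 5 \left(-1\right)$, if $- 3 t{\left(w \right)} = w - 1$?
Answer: $199$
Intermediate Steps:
$t{\left(w \right)} = \frac{1}{3} - \frac{w}{3}$ ($t{\left(w \right)} = - \frac{w - 1}{3} = - \frac{-1 + w}{3} = \frac{1}{3} - \frac{w}{3}$)
$\left(t{\left(2 \right)} - -23\right) 9 + 5 \left(-1\right) = \left(\left(\frac{1}{3} - \frac{2}{3}\right) - -23\right) 9 + 5 \left(-1\right) = \left(\left(\frac{1}{3} - \frac{2}{3}\right) + 23\right) 9 - 5 = \left(- \frac{1}{3} + 23\right) 9 - 5 = \frac{68}{3} \cdot 9 - 5 = 204 - 5 = 199$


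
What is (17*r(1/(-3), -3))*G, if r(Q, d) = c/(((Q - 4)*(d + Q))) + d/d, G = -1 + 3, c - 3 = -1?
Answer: 2516/65 ≈ 38.708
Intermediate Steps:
c = 2 (c = 3 - 1 = 2)
G = 2
r(Q, d) = 1 + 2/((-4 + Q)*(Q + d)) (r(Q, d) = 2/(((Q - 4)*(d + Q))) + d/d = 2/(((-4 + Q)*(Q + d))) + 1 = 2*(1/((-4 + Q)*(Q + d))) + 1 = 2/((-4 + Q)*(Q + d)) + 1 = 1 + 2/((-4 + Q)*(Q + d)))
(17*r(1/(-3), -3))*G = (17*((2 + (1/(-3))² - 4/(-3) - 4*(-3) - 3/(-3))/((1/(-3))² - 4/(-3) - 4*(-3) - 3/(-3))))*2 = (17*((2 + (-⅓)² - 4*(-⅓) + 12 - ⅓*(-3))/((-⅓)² - 4*(-⅓) + 12 - ⅓*(-3))))*2 = (17*((2 + ⅑ + 4/3 + 12 + 1)/(⅑ + 4/3 + 12 + 1)))*2 = (17*((148/9)/(130/9)))*2 = (17*((9/130)*(148/9)))*2 = (17*(74/65))*2 = (1258/65)*2 = 2516/65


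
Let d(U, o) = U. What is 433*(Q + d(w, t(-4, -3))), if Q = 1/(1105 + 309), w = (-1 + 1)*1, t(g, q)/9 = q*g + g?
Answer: 433/1414 ≈ 0.30622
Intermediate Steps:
t(g, q) = 9*g + 9*g*q (t(g, q) = 9*(q*g + g) = 9*(g*q + g) = 9*(g + g*q) = 9*g + 9*g*q)
w = 0 (w = 0*1 = 0)
Q = 1/1414 ≈ 0.00070721
433*(Q + d(w, t(-4, -3))) = 433*(1/1414 + 0) = 433*(1/1414) = 433/1414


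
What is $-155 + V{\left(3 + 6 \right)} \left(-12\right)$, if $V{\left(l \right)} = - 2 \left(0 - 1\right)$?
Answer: $-179$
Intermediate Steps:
$V{\left(l \right)} = 2$ ($V{\left(l \right)} = \left(-2\right) \left(-1\right) = 2$)
$-155 + V{\left(3 + 6 \right)} \left(-12\right) = -155 + 2 \left(-12\right) = -155 - 24 = -179$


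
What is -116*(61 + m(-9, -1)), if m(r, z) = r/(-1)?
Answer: -8120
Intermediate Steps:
m(r, z) = -r (m(r, z) = r*(-1) = -r)
-116*(61 + m(-9, -1)) = -116*(61 - 1*(-9)) = -116*(61 + 9) = -116*70 = -8120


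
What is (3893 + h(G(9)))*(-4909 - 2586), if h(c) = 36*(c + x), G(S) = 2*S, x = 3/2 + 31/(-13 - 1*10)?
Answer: -783744655/23 ≈ -3.4076e+7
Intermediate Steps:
x = 7/46 (x = 3*(½) + 31/(-13 - 10) = 3/2 + 31/(-23) = 3/2 + 31*(-1/23) = 3/2 - 31/23 = 7/46 ≈ 0.15217)
h(c) = 126/23 + 36*c (h(c) = 36*(c + 7/46) = 36*(7/46 + c) = 126/23 + 36*c)
(3893 + h(G(9)))*(-4909 - 2586) = (3893 + (126/23 + 36*(2*9)))*(-4909 - 2586) = (3893 + (126/23 + 36*18))*(-7495) = (3893 + (126/23 + 648))*(-7495) = (3893 + 15030/23)*(-7495) = (104569/23)*(-7495) = -783744655/23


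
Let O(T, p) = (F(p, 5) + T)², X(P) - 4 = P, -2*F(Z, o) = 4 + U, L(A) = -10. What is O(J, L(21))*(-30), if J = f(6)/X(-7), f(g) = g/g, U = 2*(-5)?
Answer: -640/3 ≈ -213.33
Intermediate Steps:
U = -10
f(g) = 1
F(Z, o) = 3 (F(Z, o) = -(4 - 10)/2 = -½*(-6) = 3)
X(P) = 4 + P
J = -⅓ (J = 1/(4 - 7) = 1/(-3) = 1*(-⅓) = -⅓ ≈ -0.33333)
O(T, p) = (3 + T)²
O(J, L(21))*(-30) = (3 - ⅓)²*(-30) = (8/3)²*(-30) = (64/9)*(-30) = -640/3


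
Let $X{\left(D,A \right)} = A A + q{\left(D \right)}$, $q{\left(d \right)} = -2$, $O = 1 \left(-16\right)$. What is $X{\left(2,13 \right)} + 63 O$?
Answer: $-841$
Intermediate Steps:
$O = -16$
$X{\left(D,A \right)} = -2 + A^{2}$ ($X{\left(D,A \right)} = A A - 2 = A^{2} - 2 = -2 + A^{2}$)
$X{\left(2,13 \right)} + 63 O = \left(-2 + 13^{2}\right) + 63 \left(-16\right) = \left(-2 + 169\right) - 1008 = 167 - 1008 = -841$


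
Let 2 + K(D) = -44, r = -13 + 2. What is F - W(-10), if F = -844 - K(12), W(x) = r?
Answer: -787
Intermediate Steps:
r = -11
W(x) = -11
K(D) = -46 (K(D) = -2 - 44 = -46)
F = -798 (F = -844 - 1*(-46) = -844 + 46 = -798)
F - W(-10) = -798 - 1*(-11) = -798 + 11 = -787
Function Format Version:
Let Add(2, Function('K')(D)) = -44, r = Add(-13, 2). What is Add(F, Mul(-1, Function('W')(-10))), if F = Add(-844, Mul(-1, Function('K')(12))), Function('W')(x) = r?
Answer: -787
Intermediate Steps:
r = -11
Function('W')(x) = -11
Function('K')(D) = -46 (Function('K')(D) = Add(-2, -44) = -46)
F = -798 (F = Add(-844, Mul(-1, -46)) = Add(-844, 46) = -798)
Add(F, Mul(-1, Function('W')(-10))) = Add(-798, Mul(-1, -11)) = Add(-798, 11) = -787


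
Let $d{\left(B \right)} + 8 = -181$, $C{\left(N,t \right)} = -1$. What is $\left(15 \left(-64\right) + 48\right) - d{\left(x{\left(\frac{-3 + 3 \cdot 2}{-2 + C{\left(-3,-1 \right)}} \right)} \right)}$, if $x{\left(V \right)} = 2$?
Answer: $-723$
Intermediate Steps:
$d{\left(B \right)} = -189$ ($d{\left(B \right)} = -8 - 181 = -189$)
$\left(15 \left(-64\right) + 48\right) - d{\left(x{\left(\frac{-3 + 3 \cdot 2}{-2 + C{\left(-3,-1 \right)}} \right)} \right)} = \left(15 \left(-64\right) + 48\right) - -189 = \left(-960 + 48\right) + 189 = -912 + 189 = -723$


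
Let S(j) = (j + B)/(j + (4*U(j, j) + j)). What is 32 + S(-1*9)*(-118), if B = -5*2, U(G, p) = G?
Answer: -257/27 ≈ -9.5185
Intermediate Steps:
B = -10
S(j) = (-10 + j)/(6*j) (S(j) = (j - 10)/(j + (4*j + j)) = (-10 + j)/(j + 5*j) = (-10 + j)/((6*j)) = (-10 + j)*(1/(6*j)) = (-10 + j)/(6*j))
32 + S(-1*9)*(-118) = 32 + ((-10 - 1*9)/(6*((-1*9))))*(-118) = 32 + ((⅙)*(-10 - 9)/(-9))*(-118) = 32 + ((⅙)*(-⅑)*(-19))*(-118) = 32 + (19/54)*(-118) = 32 - 1121/27 = -257/27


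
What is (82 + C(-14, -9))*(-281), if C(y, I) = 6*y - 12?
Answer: 3934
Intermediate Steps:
C(y, I) = -12 + 6*y
(82 + C(-14, -9))*(-281) = (82 + (-12 + 6*(-14)))*(-281) = (82 + (-12 - 84))*(-281) = (82 - 96)*(-281) = -14*(-281) = 3934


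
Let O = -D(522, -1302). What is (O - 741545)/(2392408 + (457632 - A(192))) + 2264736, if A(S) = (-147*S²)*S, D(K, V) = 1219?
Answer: 53699956995663/23711354 ≈ 2.2647e+6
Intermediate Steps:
O = -1219 (O = -1*1219 = -1219)
A(S) = -147*S³
(O - 741545)/(2392408 + (457632 - A(192))) + 2264736 = (-1219 - 741545)/(2392408 + (457632 - (-147)*192³)) + 2264736 = -742764/(2392408 + (457632 - (-147)*7077888)) + 2264736 = -742764/(2392408 + (457632 - 1*(-1040449536))) + 2264736 = -742764/(2392408 + (457632 + 1040449536)) + 2264736 = -742764/(2392408 + 1040907168) + 2264736 = -742764/1043299576 + 2264736 = -742764*1/1043299576 + 2264736 = -16881/23711354 + 2264736 = 53699956995663/23711354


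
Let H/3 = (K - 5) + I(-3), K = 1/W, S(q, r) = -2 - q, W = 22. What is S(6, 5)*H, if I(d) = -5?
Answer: 2628/11 ≈ 238.91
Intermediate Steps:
K = 1/22 ≈ 0.045455
H = -657/22 (H = 3*((1/22 - 5) - 5) = 3*(-109/22 - 5) = 3*(-219/22) = -657/22 ≈ -29.864)
S(6, 5)*H = (-2 - 1*6)*(-657/22) = (-2 - 6)*(-657/22) = -8*(-657/22) = 2628/11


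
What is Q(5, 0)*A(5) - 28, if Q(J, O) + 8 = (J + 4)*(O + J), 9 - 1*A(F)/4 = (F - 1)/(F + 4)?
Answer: 11144/9 ≈ 1238.2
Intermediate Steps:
A(F) = 36 - 4*(-1 + F)/(4 + F) (A(F) = 36 - 4*(F - 1)/(F + 4) = 36 - 4*(-1 + F)/(4 + F))
Q(J, O) = -8 + (4 + J)*(J + O) (Q(J, O) = -8 + (J + 4)*(O + J) = -8 + (4 + J)*(J + O))
Q(5, 0)*A(5) - 28 = (-8 + 5² + 4*5 + 4*0 + 5*0)*(4*(37 + 8*5)/(4 + 5)) - 28 = (-8 + 25 + 20 + 0 + 0)*(4*(37 + 40)/9) - 28 = 37*(4*(⅑)*77) - 28 = 37*(308/9) - 28 = 11396/9 - 28 = 11144/9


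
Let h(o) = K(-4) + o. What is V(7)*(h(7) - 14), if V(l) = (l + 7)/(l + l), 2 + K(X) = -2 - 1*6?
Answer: -17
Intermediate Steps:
K(X) = -10 (K(X) = -2 + (-2 - 1*6) = -2 + (-2 - 6) = -2 - 8 = -10)
V(l) = (7 + l)/(2*l) (V(l) = (7 + l)/((2*l)) = (7 + l)*(1/(2*l)) = (7 + l)/(2*l))
h(o) = -10 + o
V(7)*(h(7) - 14) = ((½)*(7 + 7)/7)*((-10 + 7) - 14) = ((½)*(⅐)*14)*(-3 - 14) = 1*(-17) = -17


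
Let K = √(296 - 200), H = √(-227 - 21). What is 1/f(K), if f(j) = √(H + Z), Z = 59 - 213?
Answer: √2/(2*√(-77 + I*√62)) ≈ 0.0040935 - 0.080269*I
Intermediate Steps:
H = 2*I*√62 (H = √(-248) = 2*I*√62 ≈ 15.748*I)
Z = -154
K = 4*√6 (K = √96 = 4*√6 ≈ 9.7980)
f(j) = √(-154 + 2*I*√62) (f(j) = √(2*I*√62 - 154) = √(-154 + 2*I*√62))
1/f(K) = 1/(√(-154 + 2*I*√62)) = (-154 + 2*I*√62)^(-½)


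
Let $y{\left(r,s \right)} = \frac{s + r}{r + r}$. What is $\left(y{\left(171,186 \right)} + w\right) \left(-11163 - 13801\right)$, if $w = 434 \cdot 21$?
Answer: $- \frac{12970233430}{57} \approx -2.2755 \cdot 10^{8}$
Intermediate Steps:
$w = 9114$
$y{\left(r,s \right)} = \frac{r + s}{2 r}$
$\left(y{\left(171,186 \right)} + w\right) \left(-11163 - 13801\right) = \left(\frac{171 + 186}{2 \cdot 171} + 9114\right) \left(-11163 - 13801\right) = \left(\frac{1}{2} \cdot \frac{1}{171} \cdot 357 + 9114\right) \left(-24964\right) = \left(\frac{119}{114} + 9114\right) \left(-24964\right) = \frac{1039115}{114} \left(-24964\right) = - \frac{12970233430}{57}$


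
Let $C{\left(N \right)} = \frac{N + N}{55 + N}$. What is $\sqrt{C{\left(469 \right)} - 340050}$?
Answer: $\frac{17 i \sqrt{80769098}}{262} \approx 583.14 i$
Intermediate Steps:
$C{\left(N \right)} = \frac{2 N}{55 + N}$
$\sqrt{C{\left(469 \right)} - 340050} = \sqrt{2 \cdot 469 \frac{1}{55 + 469} - 340050} = \sqrt{2 \cdot 469 \cdot \frac{1}{524} - 340050} = \sqrt{\frac{469}{262} - 340050} = \sqrt{- \frac{89092631}{262}} = \frac{17 i \sqrt{80769098}}{262}$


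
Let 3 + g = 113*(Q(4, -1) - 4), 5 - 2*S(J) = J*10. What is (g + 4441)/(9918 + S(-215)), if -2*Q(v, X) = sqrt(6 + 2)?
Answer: 7972/21991 - 226*sqrt(2)/21991 ≈ 0.34798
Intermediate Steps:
S(J) = 5/2 - 5*J (S(J) = 5/2 - J*10/2 = 5/2 - 5*J)
Q(v, X) = -sqrt(2) (Q(v, X) = -sqrt(6 + 2)/2 = -sqrt(2))
g = -455 - 113*sqrt(2) (g = -3 + 113*(-sqrt(2) - 4) = -3 + 113*(-4 - sqrt(2)) = -3 + (-452 - 113*sqrt(2)) = -455 - 113*sqrt(2) ≈ -614.81)
(g + 4441)/(9918 + S(-215)) = ((-455 - 113*sqrt(2)) + 4441)/(9918 + (5/2 - 5*(-215))) = (3986 - 113*sqrt(2))/(9918 + (5/2 + 1075)) = (3986 - 113*sqrt(2))/(9918 + 2155/2) = (3986 - 113*sqrt(2))/(21991/2) = (3986 - 113*sqrt(2))*(2/21991) = 7972/21991 - 226*sqrt(2)/21991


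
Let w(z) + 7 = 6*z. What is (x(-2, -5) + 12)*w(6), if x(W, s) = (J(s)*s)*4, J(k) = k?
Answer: 3248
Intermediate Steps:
w(z) = -7 + 6*z
x(W, s) = 4*s² (x(W, s) = (s*s)*4 = s²*4 = 4*s²)
(x(-2, -5) + 12)*w(6) = (4*(-5)² + 12)*(-7 + 6*6) = (4*25 + 12)*(-7 + 36) = (100 + 12)*29 = 112*29 = 3248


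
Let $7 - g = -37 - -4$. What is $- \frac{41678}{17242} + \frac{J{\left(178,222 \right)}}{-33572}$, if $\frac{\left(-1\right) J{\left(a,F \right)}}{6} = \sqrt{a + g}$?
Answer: $- \frac{20839}{8621} + \frac{3 \sqrt{218}}{16786} \approx -2.4146$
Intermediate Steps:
$g = 40$ ($g = 7 - \left(-37 - -4\right) = 7 - \left(-37 + 4\right) = 7 - -33 = 7 + 33 = 40$)
$J{\left(a,F \right)} = - 6 \sqrt{40 + a}$ ($J{\left(a,F \right)} = - 6 \sqrt{a + 40} = - 6 \sqrt{40 + a}$)
$- \frac{41678}{17242} + \frac{J{\left(178,222 \right)}}{-33572} = - \frac{41678}{17242} + \frac{\left(-6\right) \sqrt{40 + 178}}{-33572} = \left(-41678\right) \frac{1}{17242} + - 6 \sqrt{218} \left(- \frac{1}{33572}\right) = - \frac{20839}{8621} + \frac{3 \sqrt{218}}{16786}$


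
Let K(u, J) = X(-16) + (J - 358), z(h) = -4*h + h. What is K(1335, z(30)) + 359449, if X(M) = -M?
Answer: 359017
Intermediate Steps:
z(h) = -3*h
K(u, J) = -342 + J (K(u, J) = -1*(-16) + (J - 358) = 16 + (-358 + J) = -342 + J)
K(1335, z(30)) + 359449 = (-342 - 3*30) + 359449 = (-342 - 90) + 359449 = -432 + 359449 = 359017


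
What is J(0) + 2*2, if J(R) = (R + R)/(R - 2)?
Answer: 4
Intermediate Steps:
J(R) = 2*R/(-2 + R) (J(R) = (2*R)/(-2 + R) = 2*R/(-2 + R))
J(0) + 2*2 = 2*0/(-2 + 0) + 2*2 = 2*0/(-2) + 4 = 2*0*(-1/2) + 4 = 0 + 4 = 4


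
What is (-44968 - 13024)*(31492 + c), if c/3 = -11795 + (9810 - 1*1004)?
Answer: -1306269800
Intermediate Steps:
c = -8967 (c = 3*(-11795 + (9810 - 1*1004)) = 3*(-11795 + (9810 - 1004)) = 3*(-11795 + 8806) = 3*(-2989) = -8967)
(-44968 - 13024)*(31492 + c) = (-44968 - 13024)*(31492 - 8967) = -57992*22525 = -1306269800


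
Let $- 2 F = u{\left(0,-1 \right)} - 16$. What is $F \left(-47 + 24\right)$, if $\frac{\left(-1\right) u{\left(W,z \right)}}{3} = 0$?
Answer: $-184$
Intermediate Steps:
$u{\left(W,z \right)} = 0$ ($u{\left(W,z \right)} = \left(-3\right) 0 = 0$)
$F = 8$ ($F = - \frac{0 - 16}{2} = \left(- \frac{1}{2}\right) \left(-16\right) = 8$)
$F \left(-47 + 24\right) = 8 \left(-47 + 24\right) = 8 \left(-23\right) = -184$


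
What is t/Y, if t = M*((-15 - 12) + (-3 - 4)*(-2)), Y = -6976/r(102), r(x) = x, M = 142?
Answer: 47073/1744 ≈ 26.991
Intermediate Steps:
Y = -3488/51 (Y = -6976/102 = -6976*1/102 = -3488/51 ≈ -68.392)
t = -1846 (t = 142*((-15 - 12) + (-3 - 4)*(-2)) = 142*(-27 - 7*(-2)) = 142*(-27 + 14) = 142*(-13) = -1846)
t/Y = -1846/(-3488/51) = -1846*(-51/3488) = 47073/1744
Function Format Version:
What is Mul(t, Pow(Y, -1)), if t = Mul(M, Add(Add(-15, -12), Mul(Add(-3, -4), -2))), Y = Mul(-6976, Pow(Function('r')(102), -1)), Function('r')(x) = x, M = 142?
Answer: Rational(47073, 1744) ≈ 26.991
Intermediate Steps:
Y = Rational(-3488, 51) (Y = Mul(-6976, Pow(102, -1)) = Mul(-6976, Rational(1, 102)) = Rational(-3488, 51) ≈ -68.392)
t = -1846 (t = Mul(142, Add(Add(-15, -12), Mul(Add(-3, -4), -2))) = Mul(142, Add(-27, Mul(-7, -2))) = Mul(142, Add(-27, 14)) = Mul(142, -13) = -1846)
Mul(t, Pow(Y, -1)) = Mul(-1846, Pow(Rational(-3488, 51), -1)) = Mul(-1846, Rational(-51, 3488)) = Rational(47073, 1744)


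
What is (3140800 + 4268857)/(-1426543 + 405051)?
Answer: -7409657/1021492 ≈ -7.2538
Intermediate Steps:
(3140800 + 4268857)/(-1426543 + 405051) = 7409657/(-1021492) = 7409657*(-1/1021492) = -7409657/1021492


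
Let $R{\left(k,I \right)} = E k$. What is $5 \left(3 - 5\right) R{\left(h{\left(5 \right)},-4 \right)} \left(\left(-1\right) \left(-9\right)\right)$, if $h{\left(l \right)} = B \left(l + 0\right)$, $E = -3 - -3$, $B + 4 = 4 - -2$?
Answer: $0$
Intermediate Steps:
$B = 2$ ($B = -4 + \left(4 - -2\right) = -4 + \left(4 + 2\right) = -4 + 6 = 2$)
$E = 0$ ($E = -3 + 3 = 0$)
$h{\left(l \right)} = 2 l$ ($h{\left(l \right)} = 2 \left(l + 0\right) = 2 l$)
$R{\left(k,I \right)} = 0$ ($R{\left(k,I \right)} = 0 k = 0$)
$5 \left(3 - 5\right) R{\left(h{\left(5 \right)},-4 \right)} \left(\left(-1\right) \left(-9\right)\right) = 5 \left(3 - 5\right) 0 \left(\left(-1\right) \left(-9\right)\right) = 5 \left(-2\right) 0 \cdot 9 = \left(-10\right) 0 \cdot 9 = 0 \cdot 9 = 0$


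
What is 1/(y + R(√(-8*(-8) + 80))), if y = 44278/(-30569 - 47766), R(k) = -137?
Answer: -78335/10776173 ≈ -0.0072693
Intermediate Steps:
y = -44278/78335 (y = 44278/(-78335) = 44278*(-1/78335) = -44278/78335 ≈ -0.56524)
1/(y + R(√(-8*(-8) + 80))) = 1/(-44278/78335 - 137) = 1/(-10776173/78335) = -78335/10776173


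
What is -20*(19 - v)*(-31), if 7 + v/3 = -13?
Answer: 48980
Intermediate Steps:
v = -60 (v = -21 + 3*(-13) = -21 - 39 = -60)
-20*(19 - v)*(-31) = -20*(19 - 1*(-60))*(-31) = -20*(19 + 60)*(-31) = -20*79*(-31) = -1580*(-31) = 48980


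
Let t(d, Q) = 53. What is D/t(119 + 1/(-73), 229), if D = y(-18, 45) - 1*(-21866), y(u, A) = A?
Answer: 21911/53 ≈ 413.42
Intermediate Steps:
D = 21911 (D = 45 - 1*(-21866) = 45 + 21866 = 21911)
D/t(119 + 1/(-73), 229) = 21911/53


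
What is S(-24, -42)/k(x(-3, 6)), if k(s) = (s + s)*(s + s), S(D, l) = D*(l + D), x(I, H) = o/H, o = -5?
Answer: 14256/25 ≈ 570.24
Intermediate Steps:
x(I, H) = -5/H
S(D, l) = D*(D + l)
k(s) = 4*s**2 (k(s) = (2*s)*(2*s) = 4*s**2)
S(-24, -42)/k(x(-3, 6)) = (-24*(-24 - 42))/((4*(-5/6)**2)) = (-24*(-66))/((4*(-5*1/6)**2)) = 1584/((4*(-5/6)**2)) = 1584/((4*(25/36))) = 1584/(25/9) = 1584*(9/25) = 14256/25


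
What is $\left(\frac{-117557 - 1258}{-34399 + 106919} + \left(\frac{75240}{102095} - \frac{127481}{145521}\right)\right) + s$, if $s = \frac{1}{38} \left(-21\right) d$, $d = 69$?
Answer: $- \frac{6640783017991}{166398024744} \approx -39.909$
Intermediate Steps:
$s = - \frac{1449}{38}$ ($s = \frac{1}{38} \left(-21\right) 69 = \left(- \frac{21}{38}\right) 69 = - \frac{1449}{38} \approx -38.132$)
$\left(\frac{-117557 - 1258}{-34399 + 106919} + \left(\frac{75240}{102095} - \frac{127481}{145521}\right)\right) + s = \left(\frac{-117557 - 1258}{-34399 + 106919} + \left(\frac{75240}{102095} - \frac{127481}{145521}\right)\right) - \frac{1449}{38} = \left(- \frac{118815}{72520} + \left(75240 \cdot \frac{1}{102095} - \frac{127481}{145521}\right)\right) - \frac{1449}{38} = \left(\left(-118815\right) \frac{1}{72520} + \left(\frac{15048}{20419} - \frac{127481}{145521}\right)\right) - \frac{1449}{38} = \left(- \frac{23763}{14504} - \frac{413234531}{2971393299}\right) - \frac{1449}{38} = - \frac{295763600779}{166398024744} - \frac{1449}{38} = - \frac{6640783017991}{166398024744}$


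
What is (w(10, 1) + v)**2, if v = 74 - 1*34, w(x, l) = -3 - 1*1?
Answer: 1296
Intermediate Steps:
w(x, l) = -4 (w(x, l) = -3 - 1 = -4)
v = 40 (v = 74 - 34 = 40)
(w(10, 1) + v)**2 = (-4 + 40)**2 = 36**2 = 1296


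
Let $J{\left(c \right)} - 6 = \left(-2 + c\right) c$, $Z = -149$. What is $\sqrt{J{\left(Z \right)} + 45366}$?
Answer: $\sqrt{67871} \approx 260.52$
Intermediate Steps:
$J{\left(c \right)} = 6 + c \left(-2 + c\right)$ ($J{\left(c \right)} = 6 + \left(-2 + c\right) c = 6 + c \left(-2 + c\right)$)
$\sqrt{J{\left(Z \right)} + 45366} = \sqrt{\left(6 + \left(-149\right)^{2} - -298\right) + 45366} = \sqrt{\left(6 + 22201 + 298\right) + 45366} = \sqrt{22505 + 45366} = \sqrt{67871}$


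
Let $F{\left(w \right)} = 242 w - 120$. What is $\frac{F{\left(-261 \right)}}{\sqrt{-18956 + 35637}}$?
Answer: $- \frac{63282 \sqrt{16681}}{16681} \approx -489.97$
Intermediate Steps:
$F{\left(w \right)} = -120 + 242 w$
$\frac{F{\left(-261 \right)}}{\sqrt{-18956 + 35637}} = \frac{-120 + 242 \left(-261\right)}{\sqrt{-18956 + 35637}} = \frac{-120 - 63162}{\sqrt{16681}} = - 63282 \frac{\sqrt{16681}}{16681} = - \frac{63282 \sqrt{16681}}{16681}$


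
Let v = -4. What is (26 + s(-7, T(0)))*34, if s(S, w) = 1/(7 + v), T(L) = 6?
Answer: 2686/3 ≈ 895.33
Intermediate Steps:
s(S, w) = ⅓ (s(S, w) = 1/(7 - 4) = 1/3 = ⅓)
(26 + s(-7, T(0)))*34 = (26 + ⅓)*34 = (79/3)*34 = 2686/3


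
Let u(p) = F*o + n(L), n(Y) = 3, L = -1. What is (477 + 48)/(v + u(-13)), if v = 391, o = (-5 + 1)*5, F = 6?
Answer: 525/274 ≈ 1.9161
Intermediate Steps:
o = -20 (o = -4*5 = -20)
u(p) = -117 (u(p) = 6*(-20) + 3 = -120 + 3 = -117)
(477 + 48)/(v + u(-13)) = (477 + 48)/(391 - 117) = 525/274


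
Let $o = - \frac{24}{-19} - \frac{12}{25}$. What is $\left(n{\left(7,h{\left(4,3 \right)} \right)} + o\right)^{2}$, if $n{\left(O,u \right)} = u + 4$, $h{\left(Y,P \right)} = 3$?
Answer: $\frac{13667809}{225625} \approx 60.578$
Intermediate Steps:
$n{\left(O,u \right)} = 4 + u$
$o = \frac{372}{475}$ ($o = \left(-24\right) \left(- \frac{1}{19}\right) - \frac{12}{25} = \frac{24}{19} - \frac{12}{25} = \frac{372}{475} \approx 0.78316$)
$\left(n{\left(7,h{\left(4,3 \right)} \right)} + o\right)^{2} = \left(\left(4 + 3\right) + \frac{372}{475}\right)^{2} = \left(7 + \frac{372}{475}\right)^{2} = \left(\frac{3697}{475}\right)^{2} = \frac{13667809}{225625}$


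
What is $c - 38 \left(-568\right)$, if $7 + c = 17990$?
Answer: $39567$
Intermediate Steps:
$c = 17983$ ($c = -7 + 17990 = 17983$)
$c - 38 \left(-568\right) = 17983 - 38 \left(-568\right) = 17983 - -21584 = 17983 + 21584 = 39567$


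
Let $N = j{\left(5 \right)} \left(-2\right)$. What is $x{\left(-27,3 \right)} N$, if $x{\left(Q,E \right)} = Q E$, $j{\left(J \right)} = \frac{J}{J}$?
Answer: $162$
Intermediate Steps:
$j{\left(J \right)} = 1$
$N = -2$ ($N = 1 \left(-2\right) = -2$)
$x{\left(Q,E \right)} = E Q$
$x{\left(-27,3 \right)} N = 3 \left(-27\right) \left(-2\right) = \left(-81\right) \left(-2\right) = 162$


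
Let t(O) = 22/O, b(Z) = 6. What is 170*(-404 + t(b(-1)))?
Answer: -204170/3 ≈ -68057.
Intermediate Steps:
170*(-404 + t(b(-1))) = 170*(-404 + 22/6) = 170*(-404 + 22*(⅙)) = 170*(-404 + 11/3) = 170*(-1201/3) = -204170/3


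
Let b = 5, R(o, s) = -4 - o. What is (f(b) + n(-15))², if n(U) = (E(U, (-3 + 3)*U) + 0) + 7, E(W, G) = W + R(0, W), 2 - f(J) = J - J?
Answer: 100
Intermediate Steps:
f(J) = 2 (f(J) = 2 - (J - J) = 2 - 1*0 = 2 + 0 = 2)
E(W, G) = -4 + W (E(W, G) = W + (-4 - 1*0) = W + (-4 + 0) = W - 4 = -4 + W)
n(U) = 3 + U (n(U) = ((-4 + U) + 0) + 7 = (-4 + U) + 7 = 3 + U)
(f(b) + n(-15))² = (2 + (3 - 15))² = (2 - 12)² = (-10)² = 100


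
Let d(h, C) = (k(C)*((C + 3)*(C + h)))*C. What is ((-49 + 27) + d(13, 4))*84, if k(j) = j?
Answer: 158088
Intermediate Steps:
d(h, C) = C²*(3 + C)*(C + h) (d(h, C) = (C*((C + 3)*(C + h)))*C = (C*((3 + C)*(C + h)))*C = (C*(3 + C)*(C + h))*C = C²*(3 + C)*(C + h))
((-49 + 27) + d(13, 4))*84 = ((-49 + 27) + 4²*(4² + 3*4 + 3*13 + 4*13))*84 = (-22 + 16*(16 + 12 + 39 + 52))*84 = (-22 + 16*119)*84 = (-22 + 1904)*84 = 1882*84 = 158088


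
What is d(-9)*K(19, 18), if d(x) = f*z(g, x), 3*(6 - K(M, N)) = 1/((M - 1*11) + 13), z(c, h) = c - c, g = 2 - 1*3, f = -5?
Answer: 0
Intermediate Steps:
g = -1 (g = 2 - 3 = -1)
z(c, h) = 0
K(M, N) = 6 - 1/(3*(2 + M)) (K(M, N) = 6 - 1/(3*((M - 1*11) + 13)) = 6 - 1/(3*((M - 11) + 13)) = 6 - 1/(3*((-11 + M) + 13)) = 6 - 1/(3*(2 + M)))
d(x) = 0 (d(x) = -5*0 = 0)
d(-9)*K(19, 18) = 0*((35 + 18*19)/(3*(2 + 19))) = 0*((⅓)*(35 + 342)/21) = 0*((⅓)*(1/21)*377) = 0*(377/63) = 0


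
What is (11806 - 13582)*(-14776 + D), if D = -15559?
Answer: 53874960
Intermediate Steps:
(11806 - 13582)*(-14776 + D) = (11806 - 13582)*(-14776 - 15559) = -1776*(-30335) = 53874960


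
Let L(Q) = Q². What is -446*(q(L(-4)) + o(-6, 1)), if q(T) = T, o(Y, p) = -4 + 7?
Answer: -8474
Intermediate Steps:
o(Y, p) = 3
-446*(q(L(-4)) + o(-6, 1)) = -446*((-4)² + 3) = -446*(16 + 3) = -446*19 = -8474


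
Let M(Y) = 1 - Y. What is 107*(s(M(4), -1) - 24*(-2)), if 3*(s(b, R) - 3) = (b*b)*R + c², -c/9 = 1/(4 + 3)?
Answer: 254553/49 ≈ 5195.0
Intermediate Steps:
c = -9/7 (c = -9/(4 + 3) = -9/7 ≈ -1.2857)
s(b, R) = 174/49 + R*b²/3 (s(b, R) = 3 + ((b*b)*R + (-9/7)²)/3 = 3 + (b²*R + 81/49)/3 = 3 + (R*b² + 81/49)/3 = 3 + (81/49 + R*b²)/3 = 3 + (27/49 + R*b²/3) = 174/49 + R*b²/3)
107*(s(M(4), -1) - 24*(-2)) = 107*((174/49 + (⅓)*(-1)*(1 - 1*4)²) - 24*(-2)) = 107*((174/49 + (⅓)*(-1)*(1 - 4)²) + 48) = 107*((174/49 + (⅓)*(-1)*(-3)²) + 48) = 107*((174/49 + (⅓)*(-1)*9) + 48) = 107*((174/49 - 3) + 48) = 107*(27/49 + 48) = 107*(2379/49) = 254553/49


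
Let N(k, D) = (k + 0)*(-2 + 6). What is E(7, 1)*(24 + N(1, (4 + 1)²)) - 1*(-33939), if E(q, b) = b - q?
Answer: 33771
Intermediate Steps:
N(k, D) = 4*k (N(k, D) = k*4 = 4*k)
E(7, 1)*(24 + N(1, (4 + 1)²)) - 1*(-33939) = (1 - 1*7)*(24 + 4*1) - 1*(-33939) = (1 - 7)*(24 + 4) + 33939 = -6*28 + 33939 = -168 + 33939 = 33771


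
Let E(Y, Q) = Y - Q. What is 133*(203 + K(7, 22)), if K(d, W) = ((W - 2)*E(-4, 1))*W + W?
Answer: -262675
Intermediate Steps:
K(d, W) = W + W*(10 - 5*W) (K(d, W) = ((W - 2)*(-4 - 1*1))*W + W = ((-2 + W)*(-4 - 1))*W + W = ((-2 + W)*(-5))*W + W = (10 - 5*W)*W + W = W*(10 - 5*W) + W = W + W*(10 - 5*W))
133*(203 + K(7, 22)) = 133*(203 + 22*(11 - 5*22)) = 133*(203 + 22*(11 - 110)) = 133*(203 + 22*(-99)) = 133*(203 - 2178) = 133*(-1975) = -262675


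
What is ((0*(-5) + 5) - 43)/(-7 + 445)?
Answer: -19/219 ≈ -0.086758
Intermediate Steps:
((0*(-5) + 5) - 43)/(-7 + 445) = ((0 + 5) - 43)/438 = (5 - 43)*(1/438) = -38*1/438 = -19/219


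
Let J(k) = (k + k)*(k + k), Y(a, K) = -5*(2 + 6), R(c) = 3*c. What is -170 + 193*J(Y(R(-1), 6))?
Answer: 1235030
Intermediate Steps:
Y(a, K) = -40 (Y(a, K) = -5*8 = -40)
J(k) = 4*k² (J(k) = (2*k)*(2*k) = 4*k²)
-170 + 193*J(Y(R(-1), 6)) = -170 + 193*(4*(-40)²) = -170 + 193*(4*1600) = -170 + 193*6400 = -170 + 1235200 = 1235030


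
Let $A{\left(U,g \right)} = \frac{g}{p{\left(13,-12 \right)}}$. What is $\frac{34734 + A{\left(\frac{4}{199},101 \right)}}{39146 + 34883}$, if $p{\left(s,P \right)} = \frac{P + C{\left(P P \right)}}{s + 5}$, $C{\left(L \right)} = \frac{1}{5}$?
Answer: $\frac{2040216}{4367711} \approx 0.46711$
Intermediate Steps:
$C{\left(L \right)} = \frac{1}{5}$
$p{\left(s,P \right)} = \frac{\frac{1}{5} + P}{5 + s}$ ($p{\left(s,P \right)} = \frac{P + \frac{1}{5}}{s + 5} = \frac{\frac{1}{5} + P}{5 + s}$)
$A{\left(U,g \right)} = - \frac{90 g}{59}$ ($A{\left(U,g \right)} = \frac{g}{\frac{1}{5 + 13} \left(\frac{1}{5} - 12\right)} = \frac{g}{\frac{1}{18} \left(- \frac{59}{5}\right)} = \frac{g}{- \frac{59}{90}} = g \left(- \frac{90}{59}\right) = - \frac{90 g}{59}$)
$\frac{34734 + A{\left(\frac{4}{199},101 \right)}}{39146 + 34883} = \frac{34734 - \frac{9090}{59}}{39146 + 34883} = \frac{34734 - \frac{9090}{59}}{74029} = \frac{2040216}{59} \cdot \frac{1}{74029} = \frac{2040216}{4367711}$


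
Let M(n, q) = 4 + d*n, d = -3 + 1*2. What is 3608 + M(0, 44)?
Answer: 3612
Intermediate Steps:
d = -1 (d = -3 + 2 = -1)
M(n, q) = 4 - n
3608 + M(0, 44) = 3608 + (4 - 1*0) = 3608 + (4 + 0) = 3608 + 4 = 3612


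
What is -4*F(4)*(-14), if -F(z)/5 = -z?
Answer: 1120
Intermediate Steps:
F(z) = 5*z (F(z) = -(-5)*z = 5*z)
-4*F(4)*(-14) = -20*4*(-14) = -4*20*(-14) = -80*(-14) = 1120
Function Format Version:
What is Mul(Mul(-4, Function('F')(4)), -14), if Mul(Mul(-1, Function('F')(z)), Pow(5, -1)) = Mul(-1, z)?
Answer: 1120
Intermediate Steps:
Function('F')(z) = Mul(5, z) (Function('F')(z) = Mul(-5, Mul(-1, z)) = Mul(5, z))
Mul(Mul(-4, Function('F')(4)), -14) = Mul(Mul(-4, Mul(5, 4)), -14) = Mul(Mul(-4, 20), -14) = Mul(-80, -14) = 1120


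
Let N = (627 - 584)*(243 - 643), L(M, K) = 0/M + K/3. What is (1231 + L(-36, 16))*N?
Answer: -63794800/3 ≈ -2.1265e+7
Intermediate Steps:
L(M, K) = K/3 (L(M, K) = 0 + K*(1/3) = 0 + K/3 = K/3)
N = -17200 (N = 43*(-400) = -17200)
(1231 + L(-36, 16))*N = (1231 + (1/3)*16)*(-17200) = (1231 + 16/3)*(-17200) = (3709/3)*(-17200) = -63794800/3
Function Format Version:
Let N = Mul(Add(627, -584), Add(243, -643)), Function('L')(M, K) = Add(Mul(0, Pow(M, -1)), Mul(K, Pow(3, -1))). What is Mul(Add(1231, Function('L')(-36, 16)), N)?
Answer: Rational(-63794800, 3) ≈ -2.1265e+7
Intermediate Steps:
Function('L')(M, K) = Mul(Rational(1, 3), K) (Function('L')(M, K) = Add(0, Mul(K, Rational(1, 3))) = Add(0, Mul(Rational(1, 3), K)) = Mul(Rational(1, 3), K))
N = -17200 (N = Mul(43, -400) = -17200)
Mul(Add(1231, Function('L')(-36, 16)), N) = Mul(Add(1231, Mul(Rational(1, 3), 16)), -17200) = Mul(Add(1231, Rational(16, 3)), -17200) = Mul(Rational(3709, 3), -17200) = Rational(-63794800, 3)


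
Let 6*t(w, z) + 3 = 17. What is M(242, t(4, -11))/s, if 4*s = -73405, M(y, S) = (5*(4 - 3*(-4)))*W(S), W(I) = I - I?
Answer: 0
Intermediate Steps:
W(I) = 0
t(w, z) = 7/3 (t(w, z) = -1/2 + (1/6)*17 = -1/2 + 17/6 = 7/3)
M(y, S) = 0 (M(y, S) = (5*(4 - 3*(-4)))*0 = (5*(4 + 12))*0 = (5*16)*0 = 80*0 = 0)
s = -73405/4 (s = (1/4)*(-73405) = -73405/4 ≈ -18351.)
M(242, t(4, -11))/s = 0/(-73405/4) = 0*(-4/73405) = 0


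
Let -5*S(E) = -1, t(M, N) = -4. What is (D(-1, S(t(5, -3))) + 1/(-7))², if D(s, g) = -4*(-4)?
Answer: 12321/49 ≈ 251.45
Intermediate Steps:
S(E) = ⅕ (S(E) = -⅕*(-1) = ⅕)
D(s, g) = 16
(D(-1, S(t(5, -3))) + 1/(-7))² = (16 + 1/(-7))² = (16 - ⅐)² = (111/7)² = 12321/49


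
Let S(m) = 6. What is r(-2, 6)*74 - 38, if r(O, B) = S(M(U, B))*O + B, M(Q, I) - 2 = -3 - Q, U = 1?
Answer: -482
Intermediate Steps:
M(Q, I) = -1 - Q (M(Q, I) = 2 + (-3 - Q) = -1 - Q)
r(O, B) = B + 6*O (r(O, B) = 6*O + B = B + 6*O)
r(-2, 6)*74 - 38 = (6 + 6*(-2))*74 - 38 = (6 - 12)*74 - 38 = -6*74 - 38 = -444 - 38 = -482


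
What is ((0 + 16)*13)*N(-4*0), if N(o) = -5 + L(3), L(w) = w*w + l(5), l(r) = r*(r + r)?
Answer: 11232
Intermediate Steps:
l(r) = 2*r**2 (l(r) = r*(2*r) = 2*r**2)
L(w) = 50 + w**2 (L(w) = w*w + 2*5**2 = w**2 + 2*25 = w**2 + 50 = 50 + w**2)
N(o) = 54 (N(o) = -5 + (50 + 3**2) = -5 + (50 + 9) = -5 + 59 = 54)
((0 + 16)*13)*N(-4*0) = ((0 + 16)*13)*54 = (16*13)*54 = 208*54 = 11232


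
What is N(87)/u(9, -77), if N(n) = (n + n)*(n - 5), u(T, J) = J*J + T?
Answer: 7134/2969 ≈ 2.4028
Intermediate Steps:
u(T, J) = T + J² (u(T, J) = J² + T = T + J²)
N(n) = 2*n*(-5 + n) (N(n) = (2*n)*(-5 + n) = 2*n*(-5 + n))
N(87)/u(9, -77) = (2*87*(-5 + 87))/(9 + (-77)²) = (2*87*82)/(9 + 5929) = 14268/5938 = 14268*(1/5938) = 7134/2969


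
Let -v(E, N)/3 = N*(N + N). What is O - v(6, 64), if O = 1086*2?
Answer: 26748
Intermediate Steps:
v(E, N) = -6*N² (v(E, N) = -3*N*(N + N) = -3*N*2*N = -6*N²)
O = 2172
O - v(6, 64) = 2172 - (-6)*64² = 2172 - (-6)*4096 = 2172 - 1*(-24576) = 2172 + 24576 = 26748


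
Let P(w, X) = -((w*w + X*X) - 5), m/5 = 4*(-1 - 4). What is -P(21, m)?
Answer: 10436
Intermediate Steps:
m = -100 (m = 5*(4*(-1 - 4)) = 5*(4*(-5)) = 5*(-20) = -100)
P(w, X) = 5 - X² - w² (P(w, X) = -((w² + X²) - 5) = -((X² + w²) - 5) = -(-5 + X² + w²) = 5 - X² - w²)
-P(21, m) = -(5 - 1*(-100)² - 1*21²) = -(5 - 1*10000 - 1*441) = -(5 - 10000 - 441) = -1*(-10436) = 10436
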